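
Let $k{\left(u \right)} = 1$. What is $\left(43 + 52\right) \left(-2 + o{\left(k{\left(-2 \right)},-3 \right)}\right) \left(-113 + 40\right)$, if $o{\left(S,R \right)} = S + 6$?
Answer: $-34675$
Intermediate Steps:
$o{\left(S,R \right)} = 6 + S$
$\left(43 + 52\right) \left(-2 + o{\left(k{\left(-2 \right)},-3 \right)}\right) \left(-113 + 40\right) = \left(43 + 52\right) \left(-2 + \left(6 + 1\right)\right) \left(-113 + 40\right) = 95 \left(-2 + 7\right) \left(-73\right) = 95 \cdot 5 \left(-73\right) = 475 \left(-73\right) = -34675$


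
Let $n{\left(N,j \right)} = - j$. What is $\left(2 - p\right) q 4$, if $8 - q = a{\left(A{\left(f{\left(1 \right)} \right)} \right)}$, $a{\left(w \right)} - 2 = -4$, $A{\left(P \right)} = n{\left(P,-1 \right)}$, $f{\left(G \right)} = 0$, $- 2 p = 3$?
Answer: $140$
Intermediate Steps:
$p = - \frac{3}{2}$ ($p = \left(- \frac{1}{2}\right) 3 = - \frac{3}{2} \approx -1.5$)
$A{\left(P \right)} = 1$ ($A{\left(P \right)} = \left(-1\right) \left(-1\right) = 1$)
$a{\left(w \right)} = -2$ ($a{\left(w \right)} = 2 - 4 = -2$)
$q = 10$ ($q = 8 - -2 = 8 + 2 = 10$)
$\left(2 - p\right) q 4 = \left(2 - - \frac{3}{2}\right) 10 \cdot 4 = \left(2 + \frac{3}{2}\right) 10 \cdot 4 = \frac{7}{2} \cdot 10 \cdot 4 = 35 \cdot 4 = 140$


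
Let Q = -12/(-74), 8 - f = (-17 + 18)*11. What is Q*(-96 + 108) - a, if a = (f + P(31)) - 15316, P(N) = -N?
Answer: 568022/37 ≈ 15352.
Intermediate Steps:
f = -3 (f = 8 - (-17 + 18)*11 = 8 - 11 = -3)
Q = 6/37 (Q = -12*(-1/74) = 6/37 ≈ 0.16216)
a = -15350 (a = (-3 - 1*31) - 15316 = (-3 - 31) - 15316 = -34 - 15316 = -15350)
Q*(-96 + 108) - a = 6*(-96 + 108)/37 - 1*(-15350) = (6/37)*12 + 15350 = 72/37 + 15350 = 568022/37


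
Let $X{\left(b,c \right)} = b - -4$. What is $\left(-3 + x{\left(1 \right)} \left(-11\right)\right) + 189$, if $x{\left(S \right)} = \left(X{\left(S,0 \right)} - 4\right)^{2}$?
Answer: $175$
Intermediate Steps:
$X{\left(b,c \right)} = 4 + b$ ($X{\left(b,c \right)} = b + 4 = 4 + b$)
$x{\left(S \right)} = S^{2}$ ($x{\left(S \right)} = \left(\left(4 + S\right) - 4\right)^{2} = S^{2}$)
$\left(-3 + x{\left(1 \right)} \left(-11\right)\right) + 189 = \left(-3 + 1^{2} \left(-11\right)\right) + 189 = \left(-3 + 1 \left(-11\right)\right) + 189 = \left(-3 - 11\right) + 189 = -14 + 189 = 175$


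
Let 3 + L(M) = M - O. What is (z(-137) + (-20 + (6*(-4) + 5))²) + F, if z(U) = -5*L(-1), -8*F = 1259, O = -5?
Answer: 10869/8 ≈ 1358.6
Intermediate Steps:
F = -1259/8 (F = -⅛*1259 = -1259/8 ≈ -157.38)
L(M) = 2 + M (L(M) = -3 + (M - 1*(-5)) = -3 + (M + 5) = -3 + (5 + M) = 2 + M)
z(U) = -5 (z(U) = -5*(2 - 1) = -5*1 = -5)
(z(-137) + (-20 + (6*(-4) + 5))²) + F = (-5 + (-20 + (6*(-4) + 5))²) - 1259/8 = (-5 + (-20 + (-24 + 5))²) - 1259/8 = (-5 + (-20 - 19)²) - 1259/8 = (-5 + (-39)²) - 1259/8 = (-5 + 1521) - 1259/8 = 1516 - 1259/8 = 10869/8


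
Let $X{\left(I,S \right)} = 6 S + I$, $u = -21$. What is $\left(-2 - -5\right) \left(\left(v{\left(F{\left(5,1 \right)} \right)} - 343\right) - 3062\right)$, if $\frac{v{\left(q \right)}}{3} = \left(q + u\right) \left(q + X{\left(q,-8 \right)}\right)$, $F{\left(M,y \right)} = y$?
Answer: $-1935$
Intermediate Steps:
$X{\left(I,S \right)} = I + 6 S$
$v{\left(q \right)} = 3 \left(-48 + 2 q\right) \left(-21 + q\right)$ ($v{\left(q \right)} = 3 \left(q - 21\right) \left(q + \left(q + 6 \left(-8\right)\right)\right) = 3 \left(-21 + q\right) \left(q + \left(q - 48\right)\right) = 3 \left(-21 + q\right) \left(q + \left(-48 + q\right)\right) = 3 \left(-21 + q\right) \left(-48 + 2 q\right) = 3 \left(-48 + 2 q\right) \left(-21 + q\right)$)
$\left(-2 - -5\right) \left(\left(v{\left(F{\left(5,1 \right)} \right)} - 343\right) - 3062\right) = \left(-2 - -5\right) \left(\left(\left(3024 - 270 + 6 \cdot 1^{2}\right) - 343\right) - 3062\right) = \left(-2 + 5\right) \left(\left(\left(3024 - 270 + 6 \cdot 1\right) - 343\right) - 3062\right) = 3 \left(\left(\left(3024 - 270 + 6\right) - 343\right) - 3062\right) = 3 \left(\left(2760 - 343\right) - 3062\right) = 3 \left(2417 - 3062\right) = 3 \left(-645\right) = -1935$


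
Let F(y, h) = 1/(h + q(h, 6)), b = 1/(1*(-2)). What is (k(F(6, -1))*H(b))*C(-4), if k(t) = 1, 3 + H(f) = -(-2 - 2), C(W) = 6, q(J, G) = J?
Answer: 6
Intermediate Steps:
b = -1/2 (b = 1/(-2) = -1/2 ≈ -0.50000)
F(y, h) = 1/(2*h) (F(y, h) = 1/(h + h) = 1/(2*h))
H(f) = 1 (H(f) = -3 - (-2 - 2) = -3 - 1*(-4) = -3 + 4 = 1)
(k(F(6, -1))*H(b))*C(-4) = (1*1)*6 = 1*6 = 6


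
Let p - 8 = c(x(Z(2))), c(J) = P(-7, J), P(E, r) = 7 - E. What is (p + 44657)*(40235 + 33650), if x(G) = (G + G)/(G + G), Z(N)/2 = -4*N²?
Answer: 3301107915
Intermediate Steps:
Z(N) = -8*N² (Z(N) = 2*(-4*N²) = -8*N²)
x(G) = 1 (x(G) = (2*G)/((2*G)) = (2*G)*(1/(2*G)) = 1)
c(J) = 14 (c(J) = 7 - 1*(-7) = 7 + 7 = 14)
p = 22 (p = 8 + 14 = 22)
(p + 44657)*(40235 + 33650) = (22 + 44657)*(40235 + 33650) = 44679*73885 = 3301107915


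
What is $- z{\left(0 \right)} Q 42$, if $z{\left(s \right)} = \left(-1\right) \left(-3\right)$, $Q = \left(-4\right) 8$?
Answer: $4032$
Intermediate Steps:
$Q = -32$
$z{\left(s \right)} = 3$
$- z{\left(0 \right)} Q 42 = - 3 \left(-32\right) 42 = - \left(-96\right) 42 = \left(-1\right) \left(-4032\right) = 4032$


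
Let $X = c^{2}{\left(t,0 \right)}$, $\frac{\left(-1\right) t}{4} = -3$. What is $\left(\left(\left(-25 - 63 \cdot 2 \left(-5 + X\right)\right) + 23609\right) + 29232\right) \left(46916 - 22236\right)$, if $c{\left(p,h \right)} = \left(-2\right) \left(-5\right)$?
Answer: $1008079280$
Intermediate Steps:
$t = 12$ ($t = \left(-4\right) \left(-3\right) = 12$)
$c{\left(p,h \right)} = 10$
$X = 100$ ($X = 10^{2} = 100$)
$\left(\left(\left(-25 - 63 \cdot 2 \left(-5 + X\right)\right) + 23609\right) + 29232\right) \left(46916 - 22236\right) = \left(\left(\left(-25 - 63 \cdot 2 \left(-5 + 100\right)\right) + 23609\right) + 29232\right) \left(46916 - 22236\right) = \left(\left(\left(-25 - 63 \cdot 2 \cdot 95\right) + 23609\right) + 29232\right) 24680 = \left(\left(\left(-25 - 11970\right) + 23609\right) + 29232\right) 24680 = \left(\left(-11995 + 23609\right) + 29232\right) 24680 = \left(11614 + 29232\right) 24680 = 40846 \cdot 24680 = 1008079280$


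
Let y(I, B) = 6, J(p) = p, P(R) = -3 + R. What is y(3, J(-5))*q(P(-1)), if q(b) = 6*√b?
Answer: 72*I ≈ 72.0*I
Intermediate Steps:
y(3, J(-5))*q(P(-1)) = 6*(6*√(-3 - 1)) = 6*(6*√(-4)) = 6*(6*(2*I)) = 6*(12*I) = 72*I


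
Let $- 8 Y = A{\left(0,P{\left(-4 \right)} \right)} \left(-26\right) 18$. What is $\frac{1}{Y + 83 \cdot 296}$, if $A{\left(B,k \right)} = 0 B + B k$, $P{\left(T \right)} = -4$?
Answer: $\frac{1}{24568} \approx 4.0703 \cdot 10^{-5}$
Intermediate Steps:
$A{\left(B,k \right)} = B k$ ($A{\left(B,k \right)} = 0 + B k = B k$)
$Y = 0$ ($Y = - \frac{0 \left(-4\right) \left(-26\right) 18}{8} = - \frac{0 \left(-26\right) 18}{8} = - \frac{0 \cdot 18}{8} = \left(- \frac{1}{8}\right) 0 = 0$)
$\frac{1}{Y + 83 \cdot 296} = \frac{1}{0 + 83 \cdot 296} = \frac{1}{0 + 24568} = \frac{1}{24568}$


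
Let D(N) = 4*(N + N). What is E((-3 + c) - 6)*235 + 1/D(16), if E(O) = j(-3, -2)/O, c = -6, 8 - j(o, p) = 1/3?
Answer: -138359/1152 ≈ -120.10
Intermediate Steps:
j(o, p) = 23/3 (j(o, p) = 8 - 1/3 = 8 - 1*⅓ = 8 - ⅓ = 23/3)
D(N) = 8*N (D(N) = 4*(2*N) = 8*N)
E(O) = 23/(3*O)
E((-3 + c) - 6)*235 + 1/D(16) = (23/(3*((-3 - 6) - 6)))*235 + 1/(8*16) = (23/(3*(-9 - 6)))*235 + 1/128 = ((23/3)/(-15))*235 + 1/128 = ((23/3)*(-1/15))*235 + 1/128 = -23/45*235 + 1/128 = -1081/9 + 1/128 = -138359/1152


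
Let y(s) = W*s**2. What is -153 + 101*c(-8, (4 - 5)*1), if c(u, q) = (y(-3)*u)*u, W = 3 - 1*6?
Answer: -174681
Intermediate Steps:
W = -3 (W = 3 - 6 = -3)
y(s) = -3*s**2
c(u, q) = -27*u**2 (c(u, q) = ((-3*(-3)**2)*u)*u = ((-3*9)*u)*u = (-27*u)*u = -27*u**2)
-153 + 101*c(-8, (4 - 5)*1) = -153 + 101*(-27*(-8)**2) = -153 + 101*(-27*64) = -153 + 101*(-1728) = -153 - 174528 = -174681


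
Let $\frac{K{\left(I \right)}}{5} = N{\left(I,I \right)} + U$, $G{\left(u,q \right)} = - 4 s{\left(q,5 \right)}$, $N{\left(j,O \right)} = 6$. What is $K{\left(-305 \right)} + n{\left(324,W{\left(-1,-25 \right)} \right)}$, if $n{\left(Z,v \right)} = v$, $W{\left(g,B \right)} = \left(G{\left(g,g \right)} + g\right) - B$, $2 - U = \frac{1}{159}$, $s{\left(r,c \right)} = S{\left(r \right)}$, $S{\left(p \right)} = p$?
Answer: $\frac{10807}{159} \approx 67.969$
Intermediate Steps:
$s{\left(r,c \right)} = r$
$U = \frac{317}{159}$ ($U = 2 - \frac{1}{159} = \frac{317}{159} \approx 1.9937$)
$G{\left(u,q \right)} = - 4 q$
$W{\left(g,B \right)} = - B - 3 g$ ($W{\left(g,B \right)} = \left(- 4 g + g\right) - B = - 3 g - B = - B - 3 g$)
$K{\left(I \right)} = \frac{6355}{159}$ ($K{\left(I \right)} = 5 \left(6 + \frac{317}{159}\right) = 5 \cdot \frac{1271}{159} = \frac{6355}{159}$)
$K{\left(-305 \right)} + n{\left(324,W{\left(-1,-25 \right)} \right)} = \frac{6355}{159} - -28 = \frac{6355}{159} + \left(25 + 3\right) = \frac{6355}{159} + 28 = \frac{10807}{159}$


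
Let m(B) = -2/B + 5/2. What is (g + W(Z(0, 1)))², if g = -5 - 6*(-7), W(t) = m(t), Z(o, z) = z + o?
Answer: 5625/4 ≈ 1406.3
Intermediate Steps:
m(B) = 5/2 - 2/B (m(B) = -2/B + 5*(½) = -2/B + 5/2 = 5/2 - 2/B)
Z(o, z) = o + z
W(t) = 5/2 - 2/t
g = 37 (g = -5 + 42 = 37)
(g + W(Z(0, 1)))² = (37 + (5/2 - 2/(0 + 1)))² = (37 + (5/2 - 2/1))² = (37 + (5/2 - 2*1))² = (37 + (5/2 - 2))² = (37 + ½)² = (75/2)² = 5625/4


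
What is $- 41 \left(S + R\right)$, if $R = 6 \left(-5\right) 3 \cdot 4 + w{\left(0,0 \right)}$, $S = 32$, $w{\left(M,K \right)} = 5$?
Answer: $13243$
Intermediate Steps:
$R = -355$ ($R = 6 \left(-5\right) 3 \cdot 4 + 5 = 6 \left(\left(-15\right) 4\right) + 5 = 6 \left(-60\right) + 5 = -360 + 5 = -355$)
$- 41 \left(S + R\right) = - 41 \left(32 - 355\right) = \left(-41\right) \left(-323\right) = 13243$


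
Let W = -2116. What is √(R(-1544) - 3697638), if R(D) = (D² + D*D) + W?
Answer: √1068118 ≈ 1033.5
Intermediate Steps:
R(D) = -2116 + 2*D² (R(D) = (D² + D*D) - 2116 = (D² + D²) - 2116 = 2*D² - 2116 = -2116 + 2*D²)
√(R(-1544) - 3697638) = √((-2116 + 2*(-1544)²) - 3697638) = √((-2116 + 2*2383936) - 3697638) = √((-2116 + 4767872) - 3697638) = √(4765756 - 3697638) = √1068118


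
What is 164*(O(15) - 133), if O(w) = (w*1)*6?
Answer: -7052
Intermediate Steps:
O(w) = 6*w (O(w) = w*6 = 6*w)
164*(O(15) - 133) = 164*(6*15 - 133) = 164*(90 - 133) = 164*(-43) = -7052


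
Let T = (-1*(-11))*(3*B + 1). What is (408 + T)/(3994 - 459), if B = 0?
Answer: 419/3535 ≈ 0.11853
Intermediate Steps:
T = 11 (T = (-1*(-11))*(3*0 + 1) = 11*(0 + 1) = 11*1 = 11)
(408 + T)/(3994 - 459) = (408 + 11)/(3994 - 459) = 419/3535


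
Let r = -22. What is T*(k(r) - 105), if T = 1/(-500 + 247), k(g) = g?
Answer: 127/253 ≈ 0.50198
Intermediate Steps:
T = -1/253 (T = 1/(-253) = -1/253 ≈ -0.0039526)
T*(k(r) - 105) = -(-22 - 105)/253 = -1/253*(-127) = 127/253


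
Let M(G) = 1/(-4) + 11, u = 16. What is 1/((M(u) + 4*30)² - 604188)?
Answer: -16/9393479 ≈ -1.7033e-6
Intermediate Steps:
M(G) = 43/4 (M(G) = -¼ + 11 = 43/4)
1/((M(u) + 4*30)² - 604188) = 1/((43/4 + 4*30)² - 604188) = 1/((43/4 + 120)² - 604188) = 1/((523/4)² - 604188) = 1/(273529/16 - 604188) = 1/(-9393479/16) = -16/9393479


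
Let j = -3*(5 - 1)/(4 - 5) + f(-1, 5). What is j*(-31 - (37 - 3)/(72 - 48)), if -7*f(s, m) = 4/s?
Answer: -8558/21 ≈ -407.52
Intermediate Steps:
f(s, m) = -4/(7*s)
j = 88/7 (j = -3*(5 - 1)/(4 - 5) - 4/7/(-1) = -12/(-1) - 4/7*(-1) = -12*(-1) + 4/7 = -3*(-4) + 4/7 = 12 + 4/7 = 88/7 ≈ 12.571)
j*(-31 - (37 - 3)/(72 - 48)) = 88*(-31 - (37 - 3)/(72 - 48))/7 = 88*(-31 - 34/24)/7 = 88*(-31 - 1*17/12)/7 = 88*(-31 - 17/12)/7 = (88/7)*(-389/12) = -8558/21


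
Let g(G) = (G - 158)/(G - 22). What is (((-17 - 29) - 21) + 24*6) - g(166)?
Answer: 1385/18 ≈ 76.944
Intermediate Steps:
g(G) = (-158 + G)/(-22 + G)
(((-17 - 29) - 21) + 24*6) - g(166) = (((-17 - 29) - 21) + 24*6) - (-158 + 166)/(-22 + 166) = ((-46 - 21) + 144) - 8/144 = (-67 + 144) - 8/144 = 77 - 1*1/18 = 77 - 1/18 = 1385/18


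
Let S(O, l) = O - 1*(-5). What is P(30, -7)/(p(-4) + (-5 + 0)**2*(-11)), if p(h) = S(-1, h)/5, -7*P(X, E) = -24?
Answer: -40/3199 ≈ -0.012504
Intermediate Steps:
P(X, E) = 24/7 (P(X, E) = -1/7*(-24) = 24/7)
S(O, l) = 5 + O (S(O, l) = O + 5 = 5 + O)
p(h) = 4/5 (p(h) = (5 - 1)/5 = 4*(1/5) = 4/5)
P(30, -7)/(p(-4) + (-5 + 0)**2*(-11)) = 24/(7*(4/5 + (-5 + 0)**2*(-11))) = 24/(7*(4/5 + (-5)**2*(-11))) = 24/(7*(4/5 + 25*(-11))) = 24/(7*(4/5 - 275)) = 24/(7*(-1371/5)) = (24/7)*(-5/1371) = -40/3199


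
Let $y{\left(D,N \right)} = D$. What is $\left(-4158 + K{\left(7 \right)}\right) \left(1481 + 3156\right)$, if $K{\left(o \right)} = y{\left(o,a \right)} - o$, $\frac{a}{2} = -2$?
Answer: $-19280646$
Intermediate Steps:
$a = -4$ ($a = 2 \left(-2\right) = -4$)
$K{\left(o \right)} = 0$ ($K{\left(o \right)} = o - o = 0$)
$\left(-4158 + K{\left(7 \right)}\right) \left(1481 + 3156\right) = \left(-4158 + 0\right) \left(1481 + 3156\right) = \left(-4158\right) 4637 = -19280646$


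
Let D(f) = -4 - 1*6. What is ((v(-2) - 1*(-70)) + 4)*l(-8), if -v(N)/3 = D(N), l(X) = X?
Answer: -832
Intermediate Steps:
D(f) = -10 (D(f) = -4 - 6 = -10)
v(N) = 30 (v(N) = -3*(-10) = 30)
((v(-2) - 1*(-70)) + 4)*l(-8) = ((30 - 1*(-70)) + 4)*(-8) = ((30 + 70) + 4)*(-8) = (100 + 4)*(-8) = 104*(-8) = -832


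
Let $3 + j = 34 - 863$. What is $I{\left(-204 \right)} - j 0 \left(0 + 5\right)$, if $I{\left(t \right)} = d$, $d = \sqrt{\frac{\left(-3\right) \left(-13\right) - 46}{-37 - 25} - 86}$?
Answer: $\frac{5 i \sqrt{13206}}{62} \approx 9.2675 i$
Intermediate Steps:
$j = -832$ ($j = -3 + \left(34 - 863\right) = -3 - 829 = -832$)
$d = \frac{5 i \sqrt{13206}}{62}$ ($d = \sqrt{\frac{39 - 46}{-62} - 86} = \sqrt{\left(-7\right) \left(- \frac{1}{62}\right) - 86} = \sqrt{\frac{7}{62} - 86} = \sqrt{- \frac{5325}{62}} = \frac{5 i \sqrt{13206}}{62} \approx 9.2675 i$)
$I{\left(t \right)} = \frac{5 i \sqrt{13206}}{62}$
$I{\left(-204 \right)} - j 0 \left(0 + 5\right) = \frac{5 i \sqrt{13206}}{62} - - 832 \cdot 0 \left(0 + 5\right) = \frac{5 i \sqrt{13206}}{62} - - 832 \cdot 0 \cdot 5 = \frac{5 i \sqrt{13206}}{62} - \left(-832\right) 0 = \frac{5 i \sqrt{13206}}{62} - 0 = \frac{5 i \sqrt{13206}}{62} + 0 = \frac{5 i \sqrt{13206}}{62}$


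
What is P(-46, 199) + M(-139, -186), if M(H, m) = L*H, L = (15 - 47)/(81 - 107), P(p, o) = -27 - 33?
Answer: -3004/13 ≈ -231.08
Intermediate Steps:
P(p, o) = -60
L = 16/13 (L = -32/(-26) = -32*(-1/26) = 16/13 ≈ 1.2308)
M(H, m) = 16*H/13
P(-46, 199) + M(-139, -186) = -60 + (16/13)*(-139) = -60 - 2224/13 = -3004/13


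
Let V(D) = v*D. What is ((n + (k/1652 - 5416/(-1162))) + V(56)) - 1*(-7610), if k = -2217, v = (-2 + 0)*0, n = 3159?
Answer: 211008183/19588 ≈ 10772.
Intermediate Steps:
v = 0 (v = -2*0 = 0)
V(D) = 0 (V(D) = 0*D = 0)
((n + (k/1652 - 5416/(-1162))) + V(56)) - 1*(-7610) = ((3159 + (-2217/1652 - 5416/(-1162))) + 0) - 1*(-7610) = ((3159 + (-2217*1/1652 - 5416*(-1/1162))) + 0) + 7610 = ((3159 + (-2217/1652 + 2708/581)) + 0) + 7610 = ((3159 + 65011/19588) + 0) + 7610 = (61943503/19588 + 0) + 7610 = 61943503/19588 + 7610 = 211008183/19588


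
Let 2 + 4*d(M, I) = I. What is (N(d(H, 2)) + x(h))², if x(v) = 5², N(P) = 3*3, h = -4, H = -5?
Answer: 1156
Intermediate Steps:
d(M, I) = -½ + I/4
N(P) = 9
x(v) = 25
(N(d(H, 2)) + x(h))² = (9 + 25)² = 34² = 1156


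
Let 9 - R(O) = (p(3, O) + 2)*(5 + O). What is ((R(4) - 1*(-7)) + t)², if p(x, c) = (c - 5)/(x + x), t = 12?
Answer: 529/4 ≈ 132.25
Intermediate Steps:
p(x, c) = (-5 + c)/(2*x) (p(x, c) = (-5 + c)/((2*x)) = (-5 + c)*(1/(2*x)) = (-5 + c)/(2*x))
R(O) = 9 - (5 + O)*(7/6 + O/6) (R(O) = 9 - ((½)*(-5 + O)/3 + 2)*(5 + O) = 9 - ((½)*(⅓)*(-5 + O) + 2)*(5 + O) = 9 - ((-⅚ + O/6) + 2)*(5 + O) = 9 - (7/6 + O/6)*(5 + O) = 9 - (5 + O)*(7/6 + O/6))
((R(4) - 1*(-7)) + t)² = (((19/6 - 2*4 - ⅙*4²) - 1*(-7)) + 12)² = (((19/6 - 8 - ⅙*16) + 7) + 12)² = (((19/6 - 8 - 8/3) + 7) + 12)² = ((-15/2 + 7) + 12)² = (-½ + 12)² = (23/2)² = 529/4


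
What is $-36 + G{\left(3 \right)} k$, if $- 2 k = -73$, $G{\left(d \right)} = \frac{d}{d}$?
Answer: $\frac{1}{2} \approx 0.5$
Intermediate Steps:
$G{\left(d \right)} = 1$
$k = \frac{73}{2}$ ($k = \left(- \frac{1}{2}\right) \left(-73\right) = \frac{73}{2} \approx 36.5$)
$-36 + G{\left(3 \right)} k = -36 + 1 \cdot \frac{73}{2} = -36 + \frac{73}{2} = \frac{1}{2}$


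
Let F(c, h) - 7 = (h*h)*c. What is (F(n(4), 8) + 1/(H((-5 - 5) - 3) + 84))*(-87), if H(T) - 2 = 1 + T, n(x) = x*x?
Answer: -6637665/74 ≈ -89698.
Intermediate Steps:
n(x) = x²
F(c, h) = 7 + c*h² (F(c, h) = 7 + (h*h)*c = 7 + h²*c = 7 + c*h²)
H(T) = 3 + T (H(T) = 2 + (1 + T) = 3 + T)
(F(n(4), 8) + 1/(H((-5 - 5) - 3) + 84))*(-87) = ((7 + 4²*8²) + 1/((3 + ((-5 - 5) - 3)) + 84))*(-87) = ((7 + 16*64) + 1/((3 + (-10 - 3)) + 84))*(-87) = ((7 + 1024) + 1/((3 - 13) + 84))*(-87) = (1031 + 1/(-10 + 84))*(-87) = (1031 + 1/74)*(-87) = (76295/74)*(-87) = -6637665/74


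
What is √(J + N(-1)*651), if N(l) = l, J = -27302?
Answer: I*√27953 ≈ 167.19*I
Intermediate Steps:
√(J + N(-1)*651) = √(-27302 - 1*651) = √(-27302 - 651) = √(-27953) = I*√27953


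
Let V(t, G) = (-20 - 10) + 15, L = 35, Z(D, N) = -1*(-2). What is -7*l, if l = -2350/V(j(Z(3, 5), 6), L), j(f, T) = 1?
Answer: -3290/3 ≈ -1096.7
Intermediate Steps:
Z(D, N) = 2
V(t, G) = -15 (V(t, G) = -30 + 15 = -15)
l = 470/3 (l = -2350/(-15) = -2350*(-1/15) = 470/3 ≈ 156.67)
-7*l = -7*470/3 = -3290/3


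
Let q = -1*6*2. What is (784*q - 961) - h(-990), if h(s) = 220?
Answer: -10589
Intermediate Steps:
q = -12 (q = -6*2 = -12)
(784*q - 961) - h(-990) = (784*(-12) - 961) - 1*220 = (-9408 - 961) - 220 = -10369 - 220 = -10589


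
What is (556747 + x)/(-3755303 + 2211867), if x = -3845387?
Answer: 822160/385859 ≈ 2.1307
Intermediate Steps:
(556747 + x)/(-3755303 + 2211867) = (556747 - 3845387)/(-3755303 + 2211867) = -3288640/(-1543436) = -3288640*(-1/1543436) = 822160/385859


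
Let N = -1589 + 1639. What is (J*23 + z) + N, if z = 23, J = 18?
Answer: 487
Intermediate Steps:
N = 50
(J*23 + z) + N = (18*23 + 23) + 50 = (414 + 23) + 50 = 437 + 50 = 487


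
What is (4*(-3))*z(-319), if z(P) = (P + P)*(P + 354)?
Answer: 267960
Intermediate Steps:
z(P) = 2*P*(354 + P) (z(P) = (2*P)*(354 + P) = 2*P*(354 + P))
(4*(-3))*z(-319) = (4*(-3))*(2*(-319)*(354 - 319)) = -24*(-319)*35 = -12*(-22330) = 267960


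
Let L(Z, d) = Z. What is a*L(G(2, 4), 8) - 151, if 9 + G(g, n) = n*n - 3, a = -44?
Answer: -327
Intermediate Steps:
G(g, n) = -12 + n² (G(g, n) = -9 + (n*n - 3) = -9 + (n² - 3) = -9 + (-3 + n²) = -12 + n²)
a*L(G(2, 4), 8) - 151 = -44*(-12 + 4²) - 151 = -44*(-12 + 16) - 151 = -44*4 - 151 = -176 - 151 = -327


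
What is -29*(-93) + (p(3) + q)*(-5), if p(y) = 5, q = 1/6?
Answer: 16027/6 ≈ 2671.2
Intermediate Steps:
q = ⅙ ≈ 0.16667
-29*(-93) + (p(3) + q)*(-5) = -29*(-93) + (5 + ⅙)*(-5) = 2697 + (31/6)*(-5) = 2697 - 155/6 = 16027/6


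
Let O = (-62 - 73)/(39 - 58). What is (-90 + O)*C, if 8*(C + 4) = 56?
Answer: -4725/19 ≈ -248.68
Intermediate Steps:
C = 3 (C = -4 + (⅛)*56 = -4 + 7 = 3)
O = 135/19 (O = -135/(-19) = -135*(-1/19) = 135/19 ≈ 7.1053)
(-90 + O)*C = (-90 + 135/19)*3 = -1575/19*3 = -4725/19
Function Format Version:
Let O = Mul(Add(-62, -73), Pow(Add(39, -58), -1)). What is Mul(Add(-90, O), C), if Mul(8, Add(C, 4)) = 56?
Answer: Rational(-4725, 19) ≈ -248.68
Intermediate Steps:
C = 3 (C = Add(-4, Mul(Rational(1, 8), 56)) = Add(-4, 7) = 3)
O = Rational(135, 19) (O = Mul(-135, Pow(-19, -1)) = Mul(-135, Rational(-1, 19)) = Rational(135, 19) ≈ 7.1053)
Mul(Add(-90, O), C) = Mul(Add(-90, Rational(135, 19)), 3) = Mul(Rational(-1575, 19), 3) = Rational(-4725, 19)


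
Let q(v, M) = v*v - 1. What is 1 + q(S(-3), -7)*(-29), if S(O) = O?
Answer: -231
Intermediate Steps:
q(v, M) = -1 + v² (q(v, M) = v² - 1 = -1 + v²)
1 + q(S(-3), -7)*(-29) = 1 + (-1 + (-3)²)*(-29) = 1 + (-1 + 9)*(-29) = 1 + 8*(-29) = 1 - 232 = -231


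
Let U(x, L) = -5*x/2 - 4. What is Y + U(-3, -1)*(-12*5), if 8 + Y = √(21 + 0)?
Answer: -218 + √21 ≈ -213.42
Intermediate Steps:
U(x, L) = -4 - 5*x/2 (U(x, L) = -5*x/2 - 4 = -4 - 5*x/2)
Y = -8 + √21 (Y = -8 + √(21 + 0) = -8 + √21 ≈ -3.4174)
Y + U(-3, -1)*(-12*5) = (-8 + √21) + (-4 - 5/2*(-3))*(-12*5) = (-8 + √21) + (-4 + 15/2)*(-60) = (-8 + √21) + (7/2)*(-60) = (-8 + √21) - 210 = -218 + √21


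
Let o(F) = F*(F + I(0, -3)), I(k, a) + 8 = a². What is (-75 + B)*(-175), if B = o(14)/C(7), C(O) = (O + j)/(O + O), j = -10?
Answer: 184625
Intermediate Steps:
I(k, a) = -8 + a²
o(F) = F*(1 + F) (o(F) = F*(F + (-8 + (-3)²)) = F*(F + (-8 + 9)) = F*(F + 1) = F*(1 + F))
C(O) = (-10 + O)/(2*O) (C(O) = (O - 10)/(O + O) = (-10 + O)/((2*O)) = (-10 + O)*(1/(2*O)) = (-10 + O)/(2*O))
B = -980 (B = (14*(1 + 14))/(((½)*(-10 + 7)/7)) = (14*15)/(((½)*(⅐)*(-3))) = 210/(-3/14) = 210*(-14/3) = -980)
(-75 + B)*(-175) = (-75 - 980)*(-175) = -1055*(-175) = 184625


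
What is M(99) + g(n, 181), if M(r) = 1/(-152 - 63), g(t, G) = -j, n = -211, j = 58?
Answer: -12471/215 ≈ -58.005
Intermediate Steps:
g(t, G) = -58 (g(t, G) = -1*58 = -58)
M(r) = -1/215 (M(r) = 1/(-215) = -1/215)
M(99) + g(n, 181) = -1/215 - 58 = -12471/215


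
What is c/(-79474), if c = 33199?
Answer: -33199/79474 ≈ -0.41773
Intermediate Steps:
c/(-79474) = 33199/(-79474) = 33199*(-1/79474) = -33199/79474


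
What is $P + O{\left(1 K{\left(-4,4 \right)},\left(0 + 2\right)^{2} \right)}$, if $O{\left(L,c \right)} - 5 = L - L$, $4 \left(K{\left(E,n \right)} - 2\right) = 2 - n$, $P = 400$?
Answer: $405$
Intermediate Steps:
$K{\left(E,n \right)} = \frac{5}{2} - \frac{n}{4}$ ($K{\left(E,n \right)} = 2 + \frac{2 - n}{4} = 2 - \left(- \frac{1}{2} + \frac{n}{4}\right) = \frac{5}{2} - \frac{n}{4}$)
$O{\left(L,c \right)} = 5$ ($O{\left(L,c \right)} = 5 + \left(L - L\right) = 5 + 0 = 5$)
$P + O{\left(1 K{\left(-4,4 \right)},\left(0 + 2\right)^{2} \right)} = 400 + 5 = 405$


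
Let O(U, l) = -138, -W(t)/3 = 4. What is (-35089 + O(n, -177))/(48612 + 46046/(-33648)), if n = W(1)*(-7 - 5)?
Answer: -592659048/817825265 ≈ -0.72468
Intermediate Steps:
W(t) = -12 (W(t) = -3*4 = -12)
n = 144 (n = -12*(-7 - 5) = -12*(-12) = 144)
(-35089 + O(n, -177))/(48612 + 46046/(-33648)) = (-35089 - 138)/(48612 + 46046/(-33648)) = -35227/(48612 + 46046*(-1/33648)) = -35227/(48612 - 23023/16824) = -35227/817825265/16824 = -35227*16824/817825265 = -592659048/817825265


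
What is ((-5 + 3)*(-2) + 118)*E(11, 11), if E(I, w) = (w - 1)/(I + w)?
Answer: 610/11 ≈ 55.455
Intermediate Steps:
E(I, w) = (-1 + w)/(I + w)
((-5 + 3)*(-2) + 118)*E(11, 11) = ((-5 + 3)*(-2) + 118)*((-1 + 11)/(11 + 11)) = (-2*(-2) + 118)*(10/22) = (4 + 118)*((1/22)*10) = 122*(5/11) = 610/11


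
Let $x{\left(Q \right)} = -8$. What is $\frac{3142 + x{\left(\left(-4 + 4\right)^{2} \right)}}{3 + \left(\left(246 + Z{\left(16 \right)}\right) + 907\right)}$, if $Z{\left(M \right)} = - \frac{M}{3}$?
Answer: $\frac{4701}{1726} \approx 2.7236$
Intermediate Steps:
$Z{\left(M \right)} = - \frac{M}{3}$
$\frac{3142 + x{\left(\left(-4 + 4\right)^{2} \right)}}{3 + \left(\left(246 + Z{\left(16 \right)}\right) + 907\right)} = \frac{3142 - 8}{3 + \left(\left(246 - \frac{16}{3}\right) + 907\right)} = \frac{3134}{3 + \left(\left(246 - \frac{16}{3}\right) + 907\right)} = \frac{3134}{3 + \left(\frac{722}{3} + 907\right)} = \frac{3134}{3 + \frac{3443}{3}} = \frac{3134}{\frac{3452}{3}} = 3134 \cdot \frac{3}{3452} = \frac{4701}{1726}$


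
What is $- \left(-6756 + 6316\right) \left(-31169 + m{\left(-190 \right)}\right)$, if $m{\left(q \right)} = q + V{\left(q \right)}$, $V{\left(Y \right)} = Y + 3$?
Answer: $-13880240$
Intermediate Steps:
$V{\left(Y \right)} = 3 + Y$
$m{\left(q \right)} = 3 + 2 q$ ($m{\left(q \right)} = q + \left(3 + q\right) = 3 + 2 q$)
$- \left(-6756 + 6316\right) \left(-31169 + m{\left(-190 \right)}\right) = - \left(-6756 + 6316\right) \left(-31169 + \left(3 + 2 \left(-190\right)\right)\right) = - \left(-440\right) \left(-31169 + \left(3 - 380\right)\right) = - \left(-440\right) \left(-31169 - 377\right) = - \left(-440\right) \left(-31546\right) = \left(-1\right) 13880240 = -13880240$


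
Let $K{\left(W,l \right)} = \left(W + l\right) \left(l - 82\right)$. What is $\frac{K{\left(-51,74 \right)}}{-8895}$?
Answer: $\frac{184}{8895} \approx 0.020686$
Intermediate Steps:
$K{\left(W,l \right)} = \left(-82 + l\right) \left(W + l\right)$ ($K{\left(W,l \right)} = \left(W + l\right) \left(l - 82\right) = \left(W + l\right) \left(-82 + l\right) = \left(-82 + l\right) \left(W + l\right)$)
$\frac{K{\left(-51,74 \right)}}{-8895} = \frac{74^{2} - -4182 - 6068 - 3774}{-8895} = \left(5476 + 4182 - 6068 - 3774\right) \left(- \frac{1}{8895}\right) = \left(-184\right) \left(- \frac{1}{8895}\right) = \frac{184}{8895}$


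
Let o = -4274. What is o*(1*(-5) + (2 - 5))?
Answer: 34192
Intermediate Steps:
o*(1*(-5) + (2 - 5)) = -4274*(1*(-5) + (2 - 5)) = -4274*(-5 - 3) = -4274*(-8) = 34192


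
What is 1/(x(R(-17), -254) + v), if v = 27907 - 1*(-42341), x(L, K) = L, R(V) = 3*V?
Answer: 1/70197 ≈ 1.4246e-5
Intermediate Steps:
v = 70248 (v = 27907 + 42341 = 70248)
1/(x(R(-17), -254) + v) = 1/(3*(-17) + 70248) = 1/(-51 + 70248) = 1/70197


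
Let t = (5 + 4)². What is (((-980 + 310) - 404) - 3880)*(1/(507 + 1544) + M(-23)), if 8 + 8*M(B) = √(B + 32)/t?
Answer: 1091735273/221508 ≈ 4928.6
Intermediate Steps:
t = 81 (t = 9² = 81)
M(B) = -1 + √(32 + B)/648 (M(B) = -1 + (√(B + 32)/81)/8 = -1 + (√(32 + B)*(1/81))/8 = -1 + (√(32 + B)/81)/8 = -1 + √(32 + B)/648)
(((-980 + 310) - 404) - 3880)*(1/(507 + 1544) + M(-23)) = (((-980 + 310) - 404) - 3880)*(1/(507 + 1544) + (-1 + √(32 - 23)/648)) = ((-670 - 404) - 3880)*(1/2051 + (-1 + √9/648)) = (-1074 - 3880)*(1/2051 + (-1 + (1/648)*3)) = -4954*(1/2051 + (-1 + 1/216)) = -4954*(1/2051 - 215/216) = -4954*(-440749/443016) = 1091735273/221508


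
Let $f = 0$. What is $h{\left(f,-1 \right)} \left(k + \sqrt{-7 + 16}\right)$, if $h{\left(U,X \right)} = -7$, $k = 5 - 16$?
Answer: $56$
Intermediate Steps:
$k = -11$ ($k = 5 - 16 = -11$)
$h{\left(f,-1 \right)} \left(k + \sqrt{-7 + 16}\right) = - 7 \left(-11 + \sqrt{-7 + 16}\right) = - 7 \left(-11 + \sqrt{9}\right) = - 7 \left(-11 + 3\right) = \left(-7\right) \left(-8\right) = 56$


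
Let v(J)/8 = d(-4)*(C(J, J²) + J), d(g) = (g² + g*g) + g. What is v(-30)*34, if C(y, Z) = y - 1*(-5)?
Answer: -418880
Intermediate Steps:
C(y, Z) = 5 + y (C(y, Z) = y + 5 = 5 + y)
d(g) = g + 2*g² (d(g) = (g² + g²) + g = 2*g² + g = g + 2*g²)
v(J) = 1120 + 448*J (v(J) = 8*((-4*(1 + 2*(-4)))*((5 + J) + J)) = 8*((-4*(1 - 8))*(5 + 2*J)) = 8*((-4*(-7))*(5 + 2*J)) = 8*(28*(5 + 2*J)) = 8*(140 + 56*J) = 1120 + 448*J)
v(-30)*34 = (1120 + 448*(-30))*34 = (1120 - 13440)*34 = -12320*34 = -418880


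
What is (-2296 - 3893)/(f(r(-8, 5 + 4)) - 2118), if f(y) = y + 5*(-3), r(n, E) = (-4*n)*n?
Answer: 6189/2389 ≈ 2.5906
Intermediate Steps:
r(n, E) = -4*n²
f(y) = -15 + y (f(y) = y - 15 = -15 + y)
(-2296 - 3893)/(f(r(-8, 5 + 4)) - 2118) = (-2296 - 3893)/((-15 - 4*(-8)²) - 2118) = -6189/((-15 - 4*64) - 2118) = -6189/((-15 - 256) - 2118) = -6189/(-271 - 2118) = -6189/(-2389) = -6189*(-1/2389) = 6189/2389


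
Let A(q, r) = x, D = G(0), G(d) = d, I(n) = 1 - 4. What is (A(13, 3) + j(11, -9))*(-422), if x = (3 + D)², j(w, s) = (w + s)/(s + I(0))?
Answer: -11183/3 ≈ -3727.7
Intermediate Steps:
I(n) = -3
D = 0
j(w, s) = (s + w)/(-3 + s) (j(w, s) = (w + s)/(s - 3) = (s + w)/(-3 + s))
x = 9 (x = (3 + 0)² = 3² = 9)
A(q, r) = 9
(A(13, 3) + j(11, -9))*(-422) = (9 + (-9 + 11)/(-3 - 9))*(-422) = (9 + 2/(-12))*(-422) = (9 - 1/12*2)*(-422) = (9 - ⅙)*(-422) = (53/6)*(-422) = -11183/3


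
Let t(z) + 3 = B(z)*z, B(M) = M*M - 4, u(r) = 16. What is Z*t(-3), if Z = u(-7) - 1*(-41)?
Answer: -1026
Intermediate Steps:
B(M) = -4 + M² (B(M) = M² - 4 = -4 + M²)
t(z) = -3 + z*(-4 + z²) (t(z) = -3 + (-4 + z²)*z = -3 + z*(-4 + z²))
Z = 57 (Z = 16 - 1*(-41) = 16 + 41 = 57)
Z*t(-3) = 57*(-3 - 3*(-4 + (-3)²)) = 57*(-3 - 3*(-4 + 9)) = 57*(-3 - 3*5) = 57*(-3 - 15) = 57*(-18) = -1026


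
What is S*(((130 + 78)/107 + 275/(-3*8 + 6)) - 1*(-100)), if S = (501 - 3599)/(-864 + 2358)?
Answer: -258557531/1438722 ≈ -179.71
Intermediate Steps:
S = -1549/747 (S = -3098/1494 = -3098*1/1494 = -1549/747 ≈ -2.0736)
S*(((130 + 78)/107 + 275/(-3*8 + 6)) - 1*(-100)) = -1549*(((130 + 78)/107 + 275/(-3*8 + 6)) - 1*(-100))/747 = -1549*((208*(1/107) + 275/(-24 + 6)) + 100)/747 = -1549*((208/107 + 275/(-18)) + 100)/747 = -1549*((208/107 + 275*(-1/18)) + 100)/747 = -1549*((208/107 - 275/18) + 100)/747 = -1549*(-25681/1926 + 100)/747 = -1549/747*166919/1926 = -258557531/1438722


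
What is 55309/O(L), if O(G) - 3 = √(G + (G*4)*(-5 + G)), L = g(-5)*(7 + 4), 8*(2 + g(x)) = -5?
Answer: -884944/20665 + 221236*√62139/61995 ≈ 846.75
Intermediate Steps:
g(x) = -21/8 (g(x) = -2 + (⅛)*(-5) = -2 - 5/8 = -21/8)
L = -231/8 (L = -21*(7 + 4)/8 = -21/8*11 = -231/8 ≈ -28.875)
O(G) = 3 + √(G + 4*G*(-5 + G)) (O(G) = 3 + √(G + (G*4)*(-5 + G)) = 3 + √(G + (4*G)*(-5 + G)) = 3 + √(G + 4*G*(-5 + G)))
55309/O(L) = 55309/(3 + √(-231*(-19 + 4*(-231/8))/8)) = 55309/(3 + √(-231*(-19 - 231/2)/8)) = 55309/(3 + √(-231/8*(-269/2))) = 55309/(3 + √(62139/16)) = 55309/(3 + √62139/4)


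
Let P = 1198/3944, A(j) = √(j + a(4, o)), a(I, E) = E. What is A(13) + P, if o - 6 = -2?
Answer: 599/1972 + √17 ≈ 4.4269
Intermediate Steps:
o = 4 (o = 6 - 2 = 4)
A(j) = √(4 + j) (A(j) = √(j + 4) = √(4 + j))
P = 599/1972 (P = 1198*(1/3944) = 599/1972 ≈ 0.30375)
A(13) + P = √(4 + 13) + 599/1972 = √17 + 599/1972 = 599/1972 + √17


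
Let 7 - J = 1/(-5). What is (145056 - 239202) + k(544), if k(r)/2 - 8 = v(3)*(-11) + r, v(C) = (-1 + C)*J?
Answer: -466794/5 ≈ -93359.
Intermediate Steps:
J = 36/5 (J = 7 - 1/(-5) = 7 - 1*(-⅕) = 7 + ⅕ = 36/5 ≈ 7.2000)
v(C) = -36/5 + 36*C/5 (v(C) = (-1 + C)*(36/5) = -36/5 + 36*C/5)
k(r) = -1504/5 + 2*r (k(r) = 16 + 2*((-36/5 + (36/5)*3)*(-11) + r) = 16 + 2*((-36/5 + 108/5)*(-11) + r) = 16 + 2*((72/5)*(-11) + r) = 16 + 2*(-792/5 + r) = 16 + (-1584/5 + 2*r) = -1504/5 + 2*r)
(145056 - 239202) + k(544) = (145056 - 239202) + (-1504/5 + 2*544) = -94146 + (-1504/5 + 1088) = -94146 + 3936/5 = -466794/5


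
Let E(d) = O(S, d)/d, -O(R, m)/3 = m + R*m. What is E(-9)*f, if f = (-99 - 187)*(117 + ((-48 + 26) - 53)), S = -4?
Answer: -108108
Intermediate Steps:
O(R, m) = -3*m - 3*R*m (O(R, m) = -3*(m + R*m) = -3*m - 3*R*m)
E(d) = 9 (E(d) = (-3*d*(1 - 4))/d = (-3*d*(-3))/d = (9*d)/d = 9)
f = -12012 (f = -286*(117 + (-22 - 53)) = -286*(117 - 75) = -286*42 = -12012)
E(-9)*f = 9*(-12012) = -108108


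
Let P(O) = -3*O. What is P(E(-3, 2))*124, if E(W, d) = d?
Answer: -744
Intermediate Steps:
P(E(-3, 2))*124 = -3*2*124 = -6*124 = -744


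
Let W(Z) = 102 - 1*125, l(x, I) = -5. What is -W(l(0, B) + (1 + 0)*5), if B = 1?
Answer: 23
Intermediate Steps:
W(Z) = -23 (W(Z) = 102 - 125 = -23)
-W(l(0, B) + (1 + 0)*5) = -1*(-23) = 23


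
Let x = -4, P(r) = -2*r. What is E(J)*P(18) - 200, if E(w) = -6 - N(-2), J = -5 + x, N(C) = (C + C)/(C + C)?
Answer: 52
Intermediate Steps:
N(C) = 1 (N(C) = (2*C)/((2*C)) = (2*C)*(1/(2*C)) = 1)
J = -9 (J = -5 - 4 = -9)
E(w) = -7 (E(w) = -6 - 1*1 = -6 - 1 = -7)
E(J)*P(18) - 200 = -(-14)*18 - 200 = -7*(-36) - 200 = 252 - 200 = 52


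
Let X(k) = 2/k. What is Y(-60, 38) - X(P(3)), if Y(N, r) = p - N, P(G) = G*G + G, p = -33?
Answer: 161/6 ≈ 26.833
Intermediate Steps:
P(G) = G + G² (P(G) = G² + G = G + G²)
Y(N, r) = -33 - N
Y(-60, 38) - X(P(3)) = (-33 - 1*(-60)) - 2/(3*(1 + 3)) = (-33 + 60) - 2/(3*4) = 27 - 2/12 = 27 - 1*⅙ = 27 - ⅙ = 161/6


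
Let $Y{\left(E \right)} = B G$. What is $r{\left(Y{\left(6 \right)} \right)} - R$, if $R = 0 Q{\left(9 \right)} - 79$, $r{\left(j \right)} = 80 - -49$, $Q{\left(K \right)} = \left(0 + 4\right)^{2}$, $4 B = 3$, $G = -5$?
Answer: $208$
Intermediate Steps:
$B = \frac{3}{4}$ ($B = \frac{1}{4} \cdot 3 = \frac{3}{4} \approx 0.75$)
$Q{\left(K \right)} = 16$ ($Q{\left(K \right)} = 4^{2} = 16$)
$Y{\left(E \right)} = - \frac{15}{4}$ ($Y{\left(E \right)} = \frac{3}{4} \left(-5\right) = - \frac{15}{4}$)
$r{\left(j \right)} = 129$ ($r{\left(j \right)} = 80 + 49 = 129$)
$R = -79$ ($R = 0 \cdot 16 - 79 = 0 - 79 = -79$)
$r{\left(Y{\left(6 \right)} \right)} - R = 129 - -79 = 129 + 79 = 208$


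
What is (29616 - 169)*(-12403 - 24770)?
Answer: -1094633331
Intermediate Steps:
(29616 - 169)*(-12403 - 24770) = 29447*(-37173) = -1094633331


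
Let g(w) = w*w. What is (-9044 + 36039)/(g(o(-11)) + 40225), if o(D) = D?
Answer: 26995/40346 ≈ 0.66909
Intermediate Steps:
g(w) = w²
(-9044 + 36039)/(g(o(-11)) + 40225) = (-9044 + 36039)/((-11)² + 40225) = 26995/(121 + 40225) = 26995/40346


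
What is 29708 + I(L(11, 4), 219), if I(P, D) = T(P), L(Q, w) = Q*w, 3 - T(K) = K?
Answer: 29667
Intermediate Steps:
T(K) = 3 - K
I(P, D) = 3 - P
29708 + I(L(11, 4), 219) = 29708 + (3 - 11*4) = 29708 + (3 - 1*44) = 29708 + (3 - 44) = 29708 - 41 = 29667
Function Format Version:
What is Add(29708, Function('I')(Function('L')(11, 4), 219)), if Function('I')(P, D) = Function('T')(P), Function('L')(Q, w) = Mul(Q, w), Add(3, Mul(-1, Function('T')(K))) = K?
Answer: 29667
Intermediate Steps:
Function('T')(K) = Add(3, Mul(-1, K))
Function('I')(P, D) = Add(3, Mul(-1, P))
Add(29708, Function('I')(Function('L')(11, 4), 219)) = Add(29708, Add(3, Mul(-1, Mul(11, 4)))) = Add(29708, Add(3, Mul(-1, 44))) = Add(29708, Add(3, -44)) = Add(29708, -41) = 29667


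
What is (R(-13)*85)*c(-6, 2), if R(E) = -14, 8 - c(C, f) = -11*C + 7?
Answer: 77350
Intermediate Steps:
c(C, f) = 1 + 11*C (c(C, f) = 8 - (-11*C + 7) = 8 - (7 - 11*C) = 8 + (-7 + 11*C) = 1 + 11*C)
(R(-13)*85)*c(-6, 2) = (-14*85)*(1 + 11*(-6)) = -1190*(1 - 66) = -1190*(-65) = 77350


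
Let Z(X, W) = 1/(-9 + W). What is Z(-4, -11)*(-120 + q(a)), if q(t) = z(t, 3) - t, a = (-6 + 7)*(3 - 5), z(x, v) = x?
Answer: 6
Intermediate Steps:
a = -2 (a = 1*(-2) = -2)
q(t) = 0 (q(t) = t - t = 0)
Z(-4, -11)*(-120 + q(a)) = (-120 + 0)/(-9 - 11) = -120/(-20) = -1/20*(-120) = 6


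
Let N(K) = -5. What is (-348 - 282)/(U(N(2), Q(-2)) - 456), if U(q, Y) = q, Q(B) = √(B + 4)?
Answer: 630/461 ≈ 1.3666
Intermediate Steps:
Q(B) = √(4 + B)
(-348 - 282)/(U(N(2), Q(-2)) - 456) = (-348 - 282)/(-5 - 456) = -630/(-461) = -630*(-1/461) = 630/461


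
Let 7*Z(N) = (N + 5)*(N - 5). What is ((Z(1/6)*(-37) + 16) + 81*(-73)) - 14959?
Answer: -5222449/252 ≈ -20724.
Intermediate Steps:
Z(N) = (-5 + N)*(5 + N)/7 (Z(N) = ((N + 5)*(N - 5))/7 = ((5 + N)*(-5 + N))/7 = ((-5 + N)*(5 + N))/7 = (-5 + N)*(5 + N)/7)
((Z(1/6)*(-37) + 16) + 81*(-73)) - 14959 = (((-25/7 + (1/6)²/7)*(-37) + 16) + 81*(-73)) - 14959 = (((-25/7 + (⅙)²/7)*(-37) + 16) - 5913) - 14959 = (((-25/7 + (⅐)*(1/36))*(-37) + 16) - 5913) - 14959 = (((-25/7 + 1/252)*(-37) + 16) - 5913) - 14959 = ((-899/252*(-37) + 16) - 5913) - 14959 = ((33263/252 + 16) - 5913) - 14959 = (37295/252 - 5913) - 14959 = -1452781/252 - 14959 = -5222449/252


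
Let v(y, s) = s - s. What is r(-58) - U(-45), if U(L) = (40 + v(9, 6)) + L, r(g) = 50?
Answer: 55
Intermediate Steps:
v(y, s) = 0
U(L) = 40 + L (U(L) = (40 + 0) + L = 40 + L)
r(-58) - U(-45) = 50 - (40 - 45) = 50 - 1*(-5) = 50 + 5 = 55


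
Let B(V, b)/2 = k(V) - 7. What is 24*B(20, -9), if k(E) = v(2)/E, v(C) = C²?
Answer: -1632/5 ≈ -326.40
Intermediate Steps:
k(E) = 4/E (k(E) = 2²/E = 4/E)
B(V, b) = -14 + 8/V (B(V, b) = 2*(4/V - 7) = 2*(-7 + 4/V) = -14 + 8/V)
24*B(20, -9) = 24*(-14 + 8/20) = 24*(-14 + 8*(1/20)) = 24*(-14 + ⅖) = 24*(-68/5) = -1632/5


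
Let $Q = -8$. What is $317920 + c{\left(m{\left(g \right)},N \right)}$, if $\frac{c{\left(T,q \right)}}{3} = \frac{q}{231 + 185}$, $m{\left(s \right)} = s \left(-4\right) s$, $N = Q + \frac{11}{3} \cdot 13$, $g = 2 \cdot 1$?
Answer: $\frac{132254839}{416} \approx 3.1792 \cdot 10^{5}$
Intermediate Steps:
$g = 2$
$N = \frac{119}{3}$ ($N = -8 + \frac{11}{3} \cdot 13 = -8 + \frac{143}{3} = \frac{119}{3} \approx 39.667$)
$m{\left(s \right)} = - 4 s^{2}$ ($m{\left(s \right)} = - 4 s s = - 4 s^{2}$)
$c{\left(T,q \right)} = \frac{3 q}{416}$ ($c{\left(T,q \right)} = 3 \frac{q}{231 + 185} = 3 \frac{q}{416} = \frac{3 q}{416}$)
$317920 + c{\left(m{\left(g \right)},N \right)} = 317920 + \frac{3}{416} \cdot \frac{119}{3} = 317920 + \frac{119}{416} = \frac{132254839}{416}$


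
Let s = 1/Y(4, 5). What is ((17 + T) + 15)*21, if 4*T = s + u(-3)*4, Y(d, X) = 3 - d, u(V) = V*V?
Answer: 3423/4 ≈ 855.75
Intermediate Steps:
u(V) = V²
s = -1 (s = 1/(3 - 1*4) = 1/(3 - 4) = 1/(-1) = -1)
T = 35/4 (T = (-1 + (-3)²*4)/4 = (-1 + 9*4)/4 = (-1 + 36)/4 = (¼)*35 = 35/4 ≈ 8.7500)
((17 + T) + 15)*21 = ((17 + 35/4) + 15)*21 = (103/4 + 15)*21 = (163/4)*21 = 3423/4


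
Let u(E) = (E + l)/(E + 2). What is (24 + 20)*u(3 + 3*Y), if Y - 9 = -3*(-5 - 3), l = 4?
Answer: 583/13 ≈ 44.846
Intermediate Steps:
Y = 33 (Y = 9 - 3*(-5 - 3) = 9 - 3*(-8) = 9 + 24 = 33)
u(E) = (4 + E)/(2 + E) (u(E) = (E + 4)/(E + 2) = (4 + E)/(2 + E))
(24 + 20)*u(3 + 3*Y) = (24 + 20)*((4 + (3 + 3*33))/(2 + (3 + 3*33))) = 44*((4 + (3 + 99))/(2 + (3 + 99))) = 44*((4 + 102)/(2 + 102)) = 44*(106/104) = 44*((1/104)*106) = 44*(53/52) = 583/13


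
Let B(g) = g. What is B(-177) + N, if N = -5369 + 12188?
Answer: 6642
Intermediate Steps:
N = 6819
B(-177) + N = -177 + 6819 = 6642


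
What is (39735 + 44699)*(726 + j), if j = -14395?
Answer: -1154128346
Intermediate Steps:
(39735 + 44699)*(726 + j) = (39735 + 44699)*(726 - 14395) = 84434*(-13669) = -1154128346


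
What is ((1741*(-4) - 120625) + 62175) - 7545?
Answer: -72959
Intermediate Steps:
((1741*(-4) - 120625) + 62175) - 7545 = ((-6964 - 120625) + 62175) - 7545 = (-127589 + 62175) - 7545 = -65414 - 7545 = -72959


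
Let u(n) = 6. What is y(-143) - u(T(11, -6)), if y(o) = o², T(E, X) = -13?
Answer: 20443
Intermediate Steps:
y(-143) - u(T(11, -6)) = (-143)² - 1*6 = 20449 - 6 = 20443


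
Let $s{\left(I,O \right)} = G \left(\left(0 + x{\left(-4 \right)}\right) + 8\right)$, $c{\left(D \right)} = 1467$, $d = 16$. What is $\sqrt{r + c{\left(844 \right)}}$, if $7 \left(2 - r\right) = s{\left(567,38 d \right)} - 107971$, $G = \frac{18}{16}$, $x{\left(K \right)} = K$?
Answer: $\frac{\sqrt{3310986}}{14} \approx 129.97$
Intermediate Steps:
$G = \frac{9}{8}$ ($G = 18 \cdot \frac{1}{16} = \frac{9}{8} \approx 1.125$)
$s{\left(I,O \right)} = \frac{9}{2}$ ($s{\left(I,O \right)} = \frac{9 \left(\left(0 - 4\right) + 8\right)}{8} = \frac{9 \left(-4 + 8\right)}{8} = \frac{9}{8} \cdot 4 = \frac{9}{2}$)
$r = \frac{215961}{14}$ ($r = 2 - \frac{\frac{9}{2} - 107971}{7} = 2 - - \frac{215933}{14} = 2 + \frac{215933}{14} = \frac{215961}{14} \approx 15426.0$)
$\sqrt{r + c{\left(844 \right)}} = \sqrt{\frac{215961}{14} + 1467} = \sqrt{\frac{236499}{14}} = \frac{\sqrt{3310986}}{14}$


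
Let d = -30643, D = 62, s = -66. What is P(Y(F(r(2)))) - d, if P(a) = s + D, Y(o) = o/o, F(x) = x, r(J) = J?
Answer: 30639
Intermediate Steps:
Y(o) = 1
P(a) = -4 (P(a) = -66 + 62 = -4)
P(Y(F(r(2)))) - d = -4 - 1*(-30643) = -4 + 30643 = 30639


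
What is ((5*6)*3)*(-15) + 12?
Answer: -1338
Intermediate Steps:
((5*6)*3)*(-15) + 12 = (30*3)*(-15) + 12 = 90*(-15) + 12 = -1350 + 12 = -1338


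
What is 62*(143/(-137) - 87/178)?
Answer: -1158563/12193 ≈ -95.019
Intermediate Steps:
62*(143/(-137) - 87/178) = 62*(143*(-1/137) - 87*1/178) = 62*(-143/137 - 87/178) = 62*(-37373/24386) = -1158563/12193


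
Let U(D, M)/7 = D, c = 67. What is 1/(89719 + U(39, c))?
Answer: 1/89992 ≈ 1.1112e-5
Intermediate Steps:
U(D, M) = 7*D
1/(89719 + U(39, c)) = 1/(89719 + 7*39) = 1/(89719 + 273) = 1/89992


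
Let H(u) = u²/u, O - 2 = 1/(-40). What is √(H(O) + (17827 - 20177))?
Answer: I*√939210/20 ≈ 48.456*I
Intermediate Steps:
O = 79/40 (O = 2 + 1/(-40) = 2 - 1/40 = 79/40 ≈ 1.9750)
H(u) = u
√(H(O) + (17827 - 20177)) = √(79/40 + (17827 - 20177)) = √(79/40 - 2350) = √(-93921/40) = I*√939210/20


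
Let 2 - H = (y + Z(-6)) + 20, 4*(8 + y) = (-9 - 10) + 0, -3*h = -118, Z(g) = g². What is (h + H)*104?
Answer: -598/3 ≈ -199.33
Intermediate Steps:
h = 118/3 (h = -⅓*(-118) = 118/3 ≈ 39.333)
y = -51/4 (y = -8 + ((-9 - 10) + 0)/4 = -8 + (-19 + 0)/4 = -8 + (¼)*(-19) = -8 - 19/4 = -51/4 ≈ -12.750)
H = -165/4 (H = 2 - ((-51/4 + (-6)²) + 20) = 2 - ((-51/4 + 36) + 20) = 2 - (93/4 + 20) = 2 - 1*173/4 = 2 - 173/4 = -165/4 ≈ -41.250)
(h + H)*104 = (118/3 - 165/4)*104 = -23/12*104 = -598/3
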